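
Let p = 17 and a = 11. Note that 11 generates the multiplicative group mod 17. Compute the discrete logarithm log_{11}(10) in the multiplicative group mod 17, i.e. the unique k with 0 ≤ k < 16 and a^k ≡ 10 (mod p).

Successive powers of 11 modulo 17:
  11^0=1  11^1=11  11^2=2  11^3=5  11^4=4  11^5=10
So 11^5 ≡ 10 (mod 17), giving k = 5.

5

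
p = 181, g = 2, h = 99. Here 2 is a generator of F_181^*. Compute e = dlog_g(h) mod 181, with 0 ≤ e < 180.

174

Baby-step giant-step with m = ceil(sqrt(180)) = 14.
Baby table (2^j mod 181 for j=0..13):
  0:1  1:2  2:4  3:8  4:16  5:32  6:64  7:128
  8:75  9:150  10:119  11:57  12:114  13:47
Giant step factor: 2^(-14) ≡ 52 (mod 181).
Scan 99·52^i mod 181 for i = 0, 1, …:
  i=0: 99   i=1: 80   i=2: 178   i=3: 25
  i=4: 33   i=5: 87   i=6: 180   i=7: 129
  i=8: 11   i=9: 29   i=10: 60   i=11: 43
  i=12: 64
Match at i=12, j=6: e = 12·14 + 6 = 174.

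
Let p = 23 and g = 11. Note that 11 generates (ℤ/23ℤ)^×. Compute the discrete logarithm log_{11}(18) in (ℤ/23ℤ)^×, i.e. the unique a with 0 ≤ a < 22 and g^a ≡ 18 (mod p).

16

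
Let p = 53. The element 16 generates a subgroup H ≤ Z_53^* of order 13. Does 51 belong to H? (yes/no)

no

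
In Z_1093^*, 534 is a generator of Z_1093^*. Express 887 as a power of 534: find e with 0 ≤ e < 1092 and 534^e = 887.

Baby-step giant-step with m = ceil(sqrt(1092)) = 34.
Baby table (534^j mod 1093 for j=0..33):
  0:1  1:534  2:976  3:916  4:573  5:1035  6:725  7:228
  8:429  9:649  10:85  11:577  12:985  13:257  14:613  15:535
  16:417  17:799  18:396  19:515  20:667  21:953  22:657  23:1078
  24:734  25:662  26:469  27:149  28:870  29:55  30:952  31:123
  32:102  33:911
Giant step factor: 534^(-34) ≡ 393 (mod 1093).
Scan 887·393^i mod 1093 for i = 0, 1, …:
  i=0: 887   i=1: 1017   i=2: 736   i=3: 696
  i=4: 278   i=5: 1047   i=6: 503   i=7: 939
  i=8: 686   i=9: 720     …   i=30: 527
  i=31: 534
Match at i=31, j=1: e = 31·34 + 1 = 1055.

1055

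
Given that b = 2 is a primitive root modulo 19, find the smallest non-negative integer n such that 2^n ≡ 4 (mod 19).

Successive powers of 2 modulo 19:
  2^0=1  2^1=2  2^2=4
So 2^2 ≡ 4 (mod 19), giving n = 2.

2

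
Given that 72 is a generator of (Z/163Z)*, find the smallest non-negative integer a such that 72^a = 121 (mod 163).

70

Baby-step giant-step with m = ceil(sqrt(162)) = 13.
Baby table (72^j mod 163 for j=0..12):
  0:1  1:72  2:131  3:141  4:46  5:52  6:158  7:129
  8:160  9:110  10:96  11:66  12:25
Giant step factor: 72^(-13) ≡ 70 (mod 163).
Scan 121·70^i mod 163 for i = 0, 1, …:
  i=0: 121   i=1: 157   i=2: 69   i=3: 103
  i=4: 38   i=5: 52
Match at i=5, j=5: a = 5·13 + 5 = 70.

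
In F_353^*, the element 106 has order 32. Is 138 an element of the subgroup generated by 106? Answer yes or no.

no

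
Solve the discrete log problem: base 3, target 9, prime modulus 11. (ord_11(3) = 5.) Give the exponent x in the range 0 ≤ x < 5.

2

Successive powers of 3 modulo 11:
  3^0=1  3^1=3  3^2=9
So 3^2 ≡ 9 (mod 11), giving x = 2.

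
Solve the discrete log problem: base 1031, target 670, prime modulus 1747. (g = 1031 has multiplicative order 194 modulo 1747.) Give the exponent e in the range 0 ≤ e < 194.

Baby-step giant-step with m = ceil(sqrt(194)) = 14.
Baby table (1031^j mod 1747 for j=0..13):
  0:1  1:1031  2:785  3:474  4:1281  5:1726  6:1060  7:985
  8:528  9:1051  10:441  11:451  12:279  13:1141
Giant step factor: 1031^(-14) ≡ 101 (mod 1747).
Scan 670·101^i mod 1747 for i = 0, 1, …:
  i=0: 670   i=1: 1284   i=2: 406   i=3: 825
  i=4: 1216   i=5: 526   i=6: 716   i=7: 689
  i=8: 1456   i=9: 308   i=10: 1409   i=11: 802
  i=12: 640   i=13: 1
Match at i=13, j=0: e = 13·14 + 0 = 182.

182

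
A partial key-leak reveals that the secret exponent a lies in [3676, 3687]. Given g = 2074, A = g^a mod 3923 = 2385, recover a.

3685

Compute 2074^3676 mod 3923 = 3575, then multiply by 2074 repeatedly:
  2074^3676=3575  2074^3677=80  2074^3678=1154  2074^3679=366  2074^3680=1945
  2074^3681=1086  2074^3682=562  2074^3683=457  2074^3684=2375  2074^3685=2385
Found 2385 at exponent 3685.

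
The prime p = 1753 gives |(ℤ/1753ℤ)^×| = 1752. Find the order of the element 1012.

1752

The order of 1012 must divide p − 1 = 1752 = 2^3 · 3 · 73.
Divisors: 1, 2, 3, 4, 6, 8, 12, 24, 73, 146, 219, 292, 438, 584, 876, 1752.
Check each in increasing order: 1012^1 ≡ 1012;  1012^2 ≡ 392;  1012^3 ≡ 526;  1012^4 ≡ 1153;  1012^6 ≡ 1455;  1012^8 ≡ 635;  1012^12 ≡ 1154;  1012^24 ≡ 1189;  1012^73 ≡ 405;  1012^146 ≡ 996;  1012^219 ≡ 190;  1012^292 ≡ 1571;  1012^438 ≡ 1040;  1012^584 ≡ 1570;  1012^876 ≡ 1752;  1012^1752 ≡ 1.
Smallest exponent giving 1 is 1752.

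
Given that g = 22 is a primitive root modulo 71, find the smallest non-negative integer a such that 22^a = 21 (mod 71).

31

Baby-step giant-step with m = ceil(sqrt(70)) = 9.
Baby table (22^j mod 71 for j=0..8):
  0:1  1:22  2:58  3:69  4:27  5:26  6:4  7:17
  8:19
Giant step factor: 22^(-9) ≡ 62 (mod 71).
Scan 21·62^i mod 71 for i = 0, 1, …:
  i=0: 21   i=1: 24   i=2: 68   i=3: 27
Match at i=3, j=4: a = 3·9 + 4 = 31.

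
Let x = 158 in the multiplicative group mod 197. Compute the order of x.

The order of 158 must divide p − 1 = 196 = 2^2 · 7^2.
Divisors: 1, 2, 4, 7, 14, 28, 49, 98, 196.
Check each in increasing order: 158^1 ≡ 158;  158^2 ≡ 142;  158^4 ≡ 70;  158^7 ≡ 36;  158^14 ≡ 114;  158^28 ≡ 191;  158^49 ≡ 1.
Smallest exponent giving 1 is 49.

49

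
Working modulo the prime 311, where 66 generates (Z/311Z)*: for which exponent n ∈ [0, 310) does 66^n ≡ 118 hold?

Baby-step giant-step with m = ceil(sqrt(310)) = 18.
Baby table (66^j mod 311 for j=0..17):
  0:1  1:66  2:2  3:132  4:4  5:264  6:8  7:217
  8:16  9:123  10:32  11:246  12:64  13:181  14:128  15:51
  16:256  17:102
Giant step factor: 66^(-18) ≡ 229 (mod 311).
Scan 118·229^i mod 311 for i = 0, 1, …:
  i=0: 118   i=1: 276   i=2: 71   i=3: 87
  i=4: 19   i=5: 308   i=6: 246
Match at i=6, j=11: n = 6·18 + 11 = 119.

119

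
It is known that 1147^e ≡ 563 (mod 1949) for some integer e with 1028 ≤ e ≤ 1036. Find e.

1029

Compute 1147^1028 mod 1949 = 1280, then multiply by 1147 repeatedly:
  1147^1028=1280  1147^1029=563
Found 563 at exponent 1029.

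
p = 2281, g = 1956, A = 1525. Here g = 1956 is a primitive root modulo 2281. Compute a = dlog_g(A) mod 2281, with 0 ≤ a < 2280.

1015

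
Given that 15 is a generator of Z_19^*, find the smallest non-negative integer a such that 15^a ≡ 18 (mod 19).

9

Successive powers of 15 modulo 19:
  15^0=1  15^1=15  15^2=16  15^3=12  15^4=9  15^5=2
  15^6=11  15^7=13  15^8=5  15^9=18
So 15^9 ≡ 18 (mod 19), giving a = 9.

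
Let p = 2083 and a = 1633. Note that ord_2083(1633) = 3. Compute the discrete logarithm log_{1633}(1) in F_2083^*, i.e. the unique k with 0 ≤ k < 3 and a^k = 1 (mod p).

0

Successive powers of 1633 modulo 2083:
  1633^0=1
So 1633^0 ≡ 1 (mod 2083), giving k = 0.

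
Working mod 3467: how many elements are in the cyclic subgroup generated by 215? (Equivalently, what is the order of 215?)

The order of 215 must divide p − 1 = 3466 = 2 · 1733.
Divisors: 1, 2, 1733, 3466.
Check each in increasing order: 215^1 ≡ 215;  215^2 ≡ 1154;  215^1733 ≡ 3466;  215^3466 ≡ 1.
Smallest exponent giving 1 is 3466.

3466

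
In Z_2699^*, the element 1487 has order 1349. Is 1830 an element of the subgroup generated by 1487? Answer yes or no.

no

1830 ∈ ⟨1487⟩ iff 1830^1349 ≡ 1 (mod 2699), since |⟨1487⟩| = 1349.
1830^1349 mod 2699 = 2698.
Since 2698 ≠ 1, 1830 does not lie in the subgroup.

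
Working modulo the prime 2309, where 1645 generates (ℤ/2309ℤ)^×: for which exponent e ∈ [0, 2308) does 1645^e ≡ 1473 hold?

Baby-step giant-step with m = ceil(sqrt(2308)) = 49.
Baby table (1645^j mod 2309 for j=0..48):
  0:1  1:1645  2:2186  3:857  4:1275  5:803  6:187  7:518
  8:89  9:938  10:598  11:76  12:334  13:2197  14:480  15:2231
  16:994  17:358  18:115  19:2146  20:2018  21:1577  22:1158  23:2294
  24:724  25:1845  26:999  27:1656  28:1809  29:1813  30:1466  31:974
  32:2093  33:266  34:1169  35:1917  36:1680  37:2036  38:1170  39:1253
  40:1557  41:584  42:136  43:2056  44:1744  45:1102  46:225  47:685
  48:33
Giant step factor: 1645^(-49) ≡ 1523 (mod 2309).
Scan 1473·1523^i mod 2309 for i = 0, 1, …:
  i=0: 1473   i=1: 1340   i=2: 1973   i=3: 870
  i=4: 1953   i=5: 427   i=6: 1492   i=7: 260
  i=8: 1141   i=9: 1375     …   i=36: 513
  i=37: 857
Match at i=37, j=3: e = 37·49 + 3 = 1816.

1816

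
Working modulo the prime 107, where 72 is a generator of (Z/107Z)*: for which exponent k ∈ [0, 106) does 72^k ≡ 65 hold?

79

Baby-step giant-step with m = ceil(sqrt(106)) = 11.
Baby table (72^j mod 107 for j=0..10):
  0:1  1:72  2:48  3:32  4:57  5:38  6:61  7:5
  8:39  9:26  10:53
Giant step factor: 72^(-11) ≡ 104 (mod 107).
Scan 65·104^i mod 107 for i = 0, 1, …:
  i=0: 65   i=1: 19   i=2: 50   i=3: 64
  i=4: 22   i=5: 41   i=6: 91   i=7: 48
Match at i=7, j=2: k = 7·11 + 2 = 79.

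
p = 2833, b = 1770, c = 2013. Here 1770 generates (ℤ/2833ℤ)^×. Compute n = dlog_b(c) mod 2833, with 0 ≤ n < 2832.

2829

Baby-step giant-step with m = ceil(sqrt(2832)) = 54.
Baby table (1770^j mod 2833 for j=0..53):
  0:1  1:1770  2:2435  3:957  4:2589  5:1569  6:790  7:1631
  8:43  9:2452  10:2717  11:1489  12:840  13:2308  14:2807  15:2141
  16:1849  17:615  18:678  19:1701  20:2124  21:89  22:1715  23:1407
  24:183  25:948  26:824  27:2318  28:676  29:994  30:87  31:1008
  32:2203  33:1102  34:1436  35:519  36:738  37:247  38:908  39:849
  40:1240  41:2058  42:2255  43:2486  44:571  45:2122  46:2215  47:2511
  48:2326  49:671  50:643  51:2077  52:1889  53:590
Giant step factor: 1770^(-54) ≡ 121 (mod 2833).
Scan 2013·121^i mod 2833 for i = 0, 1, …:
  i=0: 2013   i=1: 2768   i=2: 634   i=3: 223
  i=4: 1486   i=5: 1327   i=6: 1919   i=7: 2726
  i=8: 1218   i=9: 62     …   i=51: 469
  i=52: 89
Match at i=52, j=21: n = 52·54 + 21 = 2829.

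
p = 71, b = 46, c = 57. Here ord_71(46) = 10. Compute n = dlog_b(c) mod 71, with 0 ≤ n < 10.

Successive powers of 46 modulo 71:
  46^0=1  46^1=46  46^2=57
So 46^2 ≡ 57 (mod 71), giving n = 2.

2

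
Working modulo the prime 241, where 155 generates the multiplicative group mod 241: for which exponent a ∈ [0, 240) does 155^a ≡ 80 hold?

Baby-step giant-step with m = ceil(sqrt(240)) = 16.
Baby table (155^j mod 241 for j=0..15):
  0:1  1:155  2:166  3:184  4:82  5:178  6:116  7:146
  8:217  9:136  10:113  11:163  12:201  13:66  14:108  15:111
Giant step factor: 155^(-16) ≡ 100 (mod 241).
Scan 80·100^i mod 241 for i = 0, 1, …:
  i=0: 80   i=1: 47   i=2: 121   i=3: 50
  i=4: 180   i=5: 166
Match at i=5, j=2: a = 5·16 + 2 = 82.

82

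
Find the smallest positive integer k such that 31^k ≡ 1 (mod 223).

The order of 31 must divide p − 1 = 222 = 2 · 3 · 37.
Divisors: 1, 2, 3, 6, 37, 74, 111, 222.
Check each in increasing order: 31^1 ≡ 31;  31^2 ≡ 69;  31^3 ≡ 132;  31^6 ≡ 30;  31^37 ≡ 39;  31^74 ≡ 183;  31^111 ≡ 1.
Smallest exponent giving 1 is 111.

111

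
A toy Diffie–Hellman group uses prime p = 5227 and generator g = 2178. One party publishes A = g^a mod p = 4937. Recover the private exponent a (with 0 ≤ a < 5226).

4223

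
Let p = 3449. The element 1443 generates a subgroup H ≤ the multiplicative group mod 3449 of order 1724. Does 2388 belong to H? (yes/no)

no

2388 ∈ ⟨1443⟩ iff 2388^1724 ≡ 1 (mod 3449), since |⟨1443⟩| = 1724.
2388^1724 mod 3449 = 3448.
Since 3448 ≠ 1, 2388 does not lie in the subgroup.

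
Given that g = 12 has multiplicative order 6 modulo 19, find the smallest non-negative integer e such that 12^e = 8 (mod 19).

Successive powers of 12 modulo 19:
  12^0=1  12^1=12  12^2=11  12^3=18  12^4=7  12^5=8
So 12^5 ≡ 8 (mod 19), giving e = 5.

5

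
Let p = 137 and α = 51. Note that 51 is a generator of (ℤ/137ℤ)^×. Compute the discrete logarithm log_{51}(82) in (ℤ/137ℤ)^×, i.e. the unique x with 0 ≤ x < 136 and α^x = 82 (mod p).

87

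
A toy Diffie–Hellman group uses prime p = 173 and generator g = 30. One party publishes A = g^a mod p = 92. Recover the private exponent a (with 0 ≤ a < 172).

Successive powers of 30 modulo 173:
  30^0=1  30^1=30  30^2=35  30^3=12  30^4=14  30^5=74
  30^6=144  30^7=168  30^8=23  30^9=171  30^10=113  30^11=103
  30^12=149  30^13=145  30^14=25  30^15=58  30^16=10  30^17=127
  30^18=4  30^19=120  30^20=140  30^21=48  30^22=56  30^23=123
  30^24=57  30^25=153  30^26=92
So 30^26 ≡ 92 (mod 173), giving a = 26.

26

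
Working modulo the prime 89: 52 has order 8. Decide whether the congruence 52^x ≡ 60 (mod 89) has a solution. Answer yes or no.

no

⟨52⟩ has order 8; its elements mod 89 are {1, 12, 34, 37, 52, 55, 77, 88}.
60 is not in this set.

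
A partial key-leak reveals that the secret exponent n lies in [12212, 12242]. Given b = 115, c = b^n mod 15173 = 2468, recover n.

12220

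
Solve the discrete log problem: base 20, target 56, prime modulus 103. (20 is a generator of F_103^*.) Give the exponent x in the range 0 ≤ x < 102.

68

Baby-step giant-step with m = ceil(sqrt(102)) = 11.
Baby table (20^j mod 103 for j=0..10):
  0:1  1:20  2:91  3:69  4:41  5:99  6:23  7:48
  8:33  9:42  10:16
Giant step factor: 20^(-11) ≡ 75 (mod 103).
Scan 56·75^i mod 103 for i = 0, 1, …:
  i=0: 56   i=1: 80   i=2: 26   i=3: 96
  i=4: 93   i=5: 74   i=6: 91
Match at i=6, j=2: x = 6·11 + 2 = 68.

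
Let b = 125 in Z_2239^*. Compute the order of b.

The order of 125 must divide p − 1 = 2238 = 2 · 3 · 373.
Divisors: 1, 2, 3, 6, 373, 746, 1119, 2238.
Check each in increasing order: 125^1 ≡ 125;  125^2 ≡ 2191;  125^3 ≡ 717;  125^6 ≡ 1358;  125^373 ≡ 1.
Smallest exponent giving 1 is 373.

373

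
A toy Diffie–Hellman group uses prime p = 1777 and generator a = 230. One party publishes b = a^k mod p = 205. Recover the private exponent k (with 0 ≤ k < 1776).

Baby-step giant-step with m = ceil(sqrt(1776)) = 43.
Baby table (230^j mod 1777 for j=0..42):
  0:1  1:230  2:1367  3:1658  4:1062  5:811  6:1722  7:1566
  8:1226  9:1214  10:231  11:1597  12:1248  13:943  14:96  15:756
  16:1511  17:1015  18:663  19:1445  20:51  21:1068  22:414  23:1039
  24:852  25:490  26:749  27:1678  28:331  29:1496  30:1119  31:1482
  32:1453  33:114  34:1342  35:1239  36:650  37:232  38:50  39:838
  40:824  41:1158  42:1567
Giant step factor: 230^(-43) ≡ 155 (mod 1777).
Scan 205·155^i mod 1777 for i = 0, 1, …:
  i=0: 205   i=1: 1566
Match at i=1, j=7: k = 1·43 + 7 = 50.

50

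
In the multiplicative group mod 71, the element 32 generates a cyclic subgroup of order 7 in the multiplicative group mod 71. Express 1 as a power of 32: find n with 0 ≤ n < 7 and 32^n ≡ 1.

Successive powers of 32 modulo 71:
  32^0=1
So 32^0 ≡ 1 (mod 71), giving n = 0.

0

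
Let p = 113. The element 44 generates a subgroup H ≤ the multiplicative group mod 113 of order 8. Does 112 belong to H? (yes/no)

yes

⟨44⟩ has order 8; its elements mod 113 are {1, 15, 18, 44, 69, 95, 98, 112}.
112 is in this set.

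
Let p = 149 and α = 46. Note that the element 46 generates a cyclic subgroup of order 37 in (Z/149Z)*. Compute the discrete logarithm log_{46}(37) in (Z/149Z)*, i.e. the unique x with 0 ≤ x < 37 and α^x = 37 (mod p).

10

Successive powers of 46 modulo 149:
  46^0=1  46^1=46  46^2=30  46^3=39  46^4=6  46^5=127
  46^6=31  46^7=85  46^8=36  46^9=17  46^10=37
So 46^10 ≡ 37 (mod 149), giving x = 10.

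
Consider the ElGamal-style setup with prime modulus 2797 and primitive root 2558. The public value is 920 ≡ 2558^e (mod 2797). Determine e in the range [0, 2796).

1227

Baby-step giant-step with m = ceil(sqrt(2796)) = 53.
Baby table (2558^j mod 2797 for j=0..52):
  0:1  1:2558  2:1181  3:238  4:1855  5:1378  6:704  7:2361
  8:715  9:2529  10:2518  11:2350  12:547  13:726  14:2697  15:1524
  16:2171  17:1373  18:1899  19:2050  20:2322  21:1645  22:1222  23:1627
  24:2727  25:2745  26:1240  27:122  28:1609  29:1435  30:1066  31:2550
  32:296  33:1978  34:2748  35:523  36:868  37:2323  38:1406  39:2403
  40:1865  41:1785  42:1326  43:1944  44:2483  45:2324  46:1167  47:787
  48:2103  49:843  50:2704  51:2648  52:2047
Giant step factor: 2558^(-53) ≡ 1098 (mod 2797).
Scan 920·1098^i mod 2797 for i = 0, 1, …:
  i=0: 920   i=1: 443   i=2: 2533   i=3: 1016
  i=4: 2362   i=5: 657   i=6: 2557   i=7: 2195
  i=8: 1893   i=9: 343     …   i=22: 2413
  i=23: 715
Match at i=23, j=8: e = 23·53 + 8 = 1227.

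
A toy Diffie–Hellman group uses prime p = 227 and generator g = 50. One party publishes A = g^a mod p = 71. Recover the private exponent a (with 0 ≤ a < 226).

216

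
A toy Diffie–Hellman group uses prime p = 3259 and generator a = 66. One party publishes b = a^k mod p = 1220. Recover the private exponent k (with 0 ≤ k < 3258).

787

Baby-step giant-step with m = ceil(sqrt(3258)) = 58.
Baby table (66^j mod 3259 for j=0..57):
  0:1  1:66  2:1097  3:704  4:838  5:3164  6:248  7:73
  8:1559  9:1865  10:2507  11:2512  12:2842  13:1809  14:2070  15:3001
  16:2526  17:507  18:872  19:2149  20:1697  21:1196  22:720  23:1894
  24:1162  25:1735  26:445  27:39  28:2574  29:416  30:1384  31:92
  32:2813  33:3154  34:2847  35:2139  36:1037  37:3  38:198  39:32
  40:2112  41:2514  42:2974  43:744  44:219  45:1418  46:2336  47:1003
  48:1018  49:2008  50:2168  51:2951  52:2485  53:1060  54:1521  55:2616
  56:3188  57:1832
Giant step factor: 66^(-58) ≡ 1367 (mod 3259).
Scan 1220·1367^i mod 3259 for i = 0, 1, …:
  i=0: 1220   i=1: 2391   i=2: 2979   i=3: 1802
  i=4: 2789   i=5: 2792   i=6: 375   i=7: 962
  i=8: 1677   i=9: 1382   i=10: 2233   i=11: 2087
  i=12: 1304   i=13: 3154
Match at i=13, j=33: k = 13·58 + 33 = 787.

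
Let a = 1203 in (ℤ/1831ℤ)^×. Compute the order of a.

The order of 1203 must divide p − 1 = 1830 = 2 · 3 · 5 · 61.
Divisors: 1, 2, 3, 5, 6, 10, 15, 30, 61, 122, 183, 305, 366, 610, 915, 1830.
Check each in increasing order: 1203^1 ≡ 1203;  1203^2 ≡ 719;  1203^3 ≡ 725;  1203^5 ≡ 1271;  1203^6 ≡ 128;  1203^10 ≡ 499;  1203^15 ≡ 703;  1203^30 ≡ 1670;  1203^61 ≡ 1033;  1203^122 ≡ 1447;  1203^183 ≡ 655;  1203^305 ≡ 1158;  1203^366 ≡ 571;  1203^610 ≡ 672;  1203^915 ≡ 1.
Smallest exponent giving 1 is 915.

915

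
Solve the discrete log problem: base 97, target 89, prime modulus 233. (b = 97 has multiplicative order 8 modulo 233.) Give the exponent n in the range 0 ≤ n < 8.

2

Successive powers of 97 modulo 233:
  97^0=1  97^1=97  97^2=89
So 97^2 ≡ 89 (mod 233), giving n = 2.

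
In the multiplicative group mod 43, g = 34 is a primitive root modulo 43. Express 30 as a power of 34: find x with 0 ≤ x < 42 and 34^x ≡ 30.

37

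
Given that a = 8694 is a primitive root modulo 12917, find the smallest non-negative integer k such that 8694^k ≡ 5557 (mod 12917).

Baby-step giant-step with m = ceil(sqrt(12916)) = 114.
Baby table (8694^j mod 12917 for j=0..113):
  0:1  1:8694  2:8269  3:7581  4:6680  5:1088  6:3828  7:6440
  8:7082  9:8486  10:8297  11:5590  12:5706  13:6684  14:10030  15:11070
  16:10930  17:7968  18:12838  19:10692  20:5516  21:8200  22:1877  23:4467
  24:7596  25:7920  26:8870  27:1290  28:3304  29:10485  30:1321  31:1561
  32:8484  33:3826  34:1969  35:3461  36:6241  37:7854  38:3414  39:10967
  40:6721  41:8783  42:7015  43:7253  44:9705  45:1426  46:10241  47:11290
  48:11894  49:5851  50:1448  51:7754  52:12370  53:10755  54:10724  55:12467
  56:1551  57:11963  58:11555  59:3661  60:1246  61:8278  62:8325  63:3599
  64:4732  65:12280  66:3315  67:2783  68:1861  69:7450  70:4462  71:2877
  72:5326  73:9716  74:6641  75:10781  76:4262  77:7872  78:4902  79:4805
  80:1092  81:12770  82:765  83:11572  84:9372  85:12649  86:7985  87:5632
  88:9178  89:5223  90:5507  91:7456  92:4958  93:823  94:12061  95:11045
  96:252  97:7915  98:4151  99:11613  100:4150  101:2919  102:8798  103:8255
  104:2118  105:7167  106:11207  107:727  108:4125  109:5158  110:8745  111:12485
  112:3039  113:5801
Giant step factor: 8694^(-114) ≡ 2923 (mod 12917).
Scan 5557·2923^i mod 12917 for i = 0, 1, …:
  i=0: 5557   i=1: 6442   i=2: 9897   i=3: 7768
  i=4: 10695   i=5: 2345   i=6: 8425   i=7: 6473
  i=8: 10091   i=9: 6482     …   i=90: 3960
  i=91: 1448
Match at i=91, j=50: k = 91·114 + 50 = 10424.

10424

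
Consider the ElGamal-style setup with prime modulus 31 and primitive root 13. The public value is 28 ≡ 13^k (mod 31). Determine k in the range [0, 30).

26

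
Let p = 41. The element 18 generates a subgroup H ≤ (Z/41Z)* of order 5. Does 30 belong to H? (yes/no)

⟨18⟩ has order 5; its elements mod 41 are {1, 10, 16, 18, 37}.
30 is not in this set.

no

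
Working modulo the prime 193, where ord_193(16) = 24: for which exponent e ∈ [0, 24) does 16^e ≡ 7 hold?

5

Successive powers of 16 modulo 193:
  16^0=1  16^1=16  16^2=63  16^3=43  16^4=109  16^5=7
So 16^5 ≡ 7 (mod 193), giving e = 5.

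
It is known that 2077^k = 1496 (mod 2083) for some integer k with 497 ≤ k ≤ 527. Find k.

506

Compute 2077^497 mod 2083 = 1251, then multiply by 2077 repeatedly:
  2077^497=1251  2077^498=826  2077^499=1293  2077^500=574  2077^501=722
  2077^502=1917  2077^503=996  2077^504=273  2077^505=445  2077^506=1496
Found 1496 at exponent 506.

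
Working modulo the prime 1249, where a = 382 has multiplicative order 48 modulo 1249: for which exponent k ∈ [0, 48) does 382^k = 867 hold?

25

Successive powers of 382 modulo 1249:
  382^0=1  382^1=382  382^2=1040  382^3=98  382^4=1215  382^5=751
  382^6=861  382^7=415  382^8=1156  382^9=695  382^10=702  382^11=878
  382^12=664  382^13=101  382^14=1112  382^15=124  382^16=1155  382^17=313
  382^18=911  382^19=780  382^20=698  382^21=599  382^22=251  382^23=958
  382^24=1248  382^25=867
So 382^25 ≡ 867 (mod 1249), giving k = 25.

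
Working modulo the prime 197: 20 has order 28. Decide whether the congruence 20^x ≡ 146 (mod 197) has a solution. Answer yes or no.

146 ∈ ⟨20⟩ iff 146^28 ≡ 1 (mod 197), since |⟨20⟩| = 28.
146^28 mod 197 = 164.
Since 164 ≠ 1, 146 does not lie in the subgroup.

no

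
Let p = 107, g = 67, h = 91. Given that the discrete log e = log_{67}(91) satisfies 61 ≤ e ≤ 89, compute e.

87

Compute 67^61 mod 107 = 17, then multiply by 67 repeatedly:
  67^61=17  67^62=69  67^63=22  67^64=83  67^65=104
  67^66=13  67^67=15  67^68=42  67^69=32  67^70=4
  67^71=54  67^72=87  67^73=51  67^74=100  67^75=66
  67^76=35  67^77=98  67^78=39  67^79=45  67^80=19
  67^81=96  67^82=12  67^83=55  67^84=47  67^85=46
  67^86=86  67^87=91
Found 91 at exponent 87.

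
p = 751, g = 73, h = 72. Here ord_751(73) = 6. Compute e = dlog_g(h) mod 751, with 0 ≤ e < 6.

2

Successive powers of 73 modulo 751:
  73^0=1  73^1=73  73^2=72
So 73^2 ≡ 72 (mod 751), giving e = 2.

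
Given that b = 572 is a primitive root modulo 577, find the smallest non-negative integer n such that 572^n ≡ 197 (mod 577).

357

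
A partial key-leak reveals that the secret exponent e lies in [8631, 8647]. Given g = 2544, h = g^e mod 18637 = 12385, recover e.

8632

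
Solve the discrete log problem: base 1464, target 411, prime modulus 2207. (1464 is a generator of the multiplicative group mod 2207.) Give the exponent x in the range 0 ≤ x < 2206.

Baby-step giant-step with m = ceil(sqrt(2206)) = 47.
Baby table (1464^j mod 2207 for j=0..46):
  0:1  1:1464  2:299  3:750  4:1121  5:1343  6:1922  7:2090
  8:858  9:329  10:530  11:1263  12:1773  13:240  14:447  15:1136
  16:1233  17:1993  18:98  19:17  20:611  21:669  22:1715  23:1401
  24:761  25:1776  26:218  27:1344  28:1179  29:182  30:1608  31:1450
  32:1873  33:978  34:1656  35:1098  36:776  37:1666  38:289  39:1559
  40:338  41:464  42:1747  43:1902  44:1501  45:1499  46:778
Giant step factor: 1464^(-47) ≡ 1925 (mod 2207).
Scan 411·1925^i mod 2207 for i = 0, 1, …:
  i=0: 411   i=1: 1069   i=2: 901   i=3: 1930
  i=4: 869   i=5: 2126   i=6: 772   i=7: 789
  i=8: 409   i=9: 1633     …   i=33: 1668
  i=34: 1922
Match at i=34, j=6: x = 34·47 + 6 = 1604.

1604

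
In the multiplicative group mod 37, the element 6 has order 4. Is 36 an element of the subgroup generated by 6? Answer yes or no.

yes

36 ∈ ⟨6⟩ iff 36^4 ≡ 1 (mod 37), since |⟨6⟩| = 4.
36^4 mod 37 = 1.
Since 1 = 1, 36 lies in the subgroup.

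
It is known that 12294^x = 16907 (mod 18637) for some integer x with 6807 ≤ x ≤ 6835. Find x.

Compute 12294^6807 mod 18637 = 4234, then multiply by 12294 repeatedly:
  12294^6807=4234  12294^6808=18292  12294^6809=7806  12294^6810=5051  12294^6811=17147
  12294^6812=2111  12294^6813=9930  12294^6814=7070  12294^6815=14249  12294^6816=8043
  12294^6817=11357  12294^6818=13191  12294^6819=9617  12294^6820=16907
Found 16907 at exponent 6820.

6820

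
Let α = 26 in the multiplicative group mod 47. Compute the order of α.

46

The order of 26 must divide p − 1 = 46 = 2 · 23.
Divisors: 1, 2, 23, 46.
Check each in increasing order: 26^1 ≡ 26;  26^2 ≡ 18;  26^23 ≡ 46;  26^46 ≡ 1.
Smallest exponent giving 1 is 46.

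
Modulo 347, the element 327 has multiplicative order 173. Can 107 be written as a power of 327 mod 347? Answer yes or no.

107 ∈ ⟨327⟩ iff 107^173 ≡ 1 (mod 347), since |⟨327⟩| = 173.
107^173 mod 347 = 1.
Since 1 = 1, 107 lies in the subgroup.

yes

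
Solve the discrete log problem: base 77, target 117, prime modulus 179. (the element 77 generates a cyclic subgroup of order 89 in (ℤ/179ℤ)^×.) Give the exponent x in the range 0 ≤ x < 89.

19

Baby-step giant-step with m = ceil(sqrt(89)) = 10.
Baby table (77^j mod 179 for j=0..9):
  0:1  1:77  2:22  3:83  4:126  5:36  6:87  7:76
  8:124  9:61
Giant step factor: 77^(-10) ≡ 25 (mod 179).
Scan 117·25^i mod 179 for i = 0, 1, …:
  i=0: 117   i=1: 61
Match at i=1, j=9: x = 1·10 + 9 = 19.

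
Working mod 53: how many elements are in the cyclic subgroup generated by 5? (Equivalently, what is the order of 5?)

The order of 5 must divide p − 1 = 52 = 2^2 · 13.
Divisors: 1, 2, 4, 13, 26, 52.
Check each in increasing order: 5^1 ≡ 5;  5^2 ≡ 25;  5^4 ≡ 42;  5^13 ≡ 23;  5^26 ≡ 52;  5^52 ≡ 1.
Smallest exponent giving 1 is 52.

52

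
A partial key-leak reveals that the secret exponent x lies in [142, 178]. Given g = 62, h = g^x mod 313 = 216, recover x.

Compute 62^142 mod 313 = 295, then multiply by 62 repeatedly:
  62^142=295  62^143=136  62^144=294  62^145=74  62^146=206
  62^147=252  62^148=287  62^149=266  62^150=216
Found 216 at exponent 150.

150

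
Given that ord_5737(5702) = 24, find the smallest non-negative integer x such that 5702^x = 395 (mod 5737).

9

Successive powers of 5702 modulo 5737:
  5702^0=1  5702^1=5702  5702^2=1225  5702^3=3021  5702^4=3268  5702^5=360
  5702^6=4611  5702^7=4988  5702^8=3267  5702^9=395
So 5702^9 ≡ 395 (mod 5737), giving x = 9.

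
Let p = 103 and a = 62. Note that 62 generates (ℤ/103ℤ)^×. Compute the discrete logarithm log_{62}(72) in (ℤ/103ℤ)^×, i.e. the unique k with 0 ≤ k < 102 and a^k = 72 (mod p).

96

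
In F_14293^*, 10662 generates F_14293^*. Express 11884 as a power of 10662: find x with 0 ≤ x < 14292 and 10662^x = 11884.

Baby-step giant-step with m = ceil(sqrt(14292)) = 120.
Baby table (10662^j mod 14293 for j=0..119):
  0:1  1:10662  2:6015  3:13532  4:4642  5:10638  6:7401  7:12102
  8:8613  9:13574  10:9363  11:5994  12:4025  13:6964  14:12326  15:9970
  16:3099  17:10415  18:2413  19:6  20:6800  21:7504  22:9727  23:13559
  24:6656  25:1527  26:1147  27:8799  28:9979  29:13299  30:7378  31:9857
  32:13198  33:2491  34:2648  35:4301  36:5318  37:185  38:36  39:12214
  40:2145  41:1190  42:9889  43:11350  44:9162  45:6882  46:9915  47:2702
  48:8329  49:1389  50:1970  51:7723  52:653  53:1595  54:11513  55:3322
  56:1110  57:216  58:1819  59:12870  60:7140  61:2162  62:10928  63:12093
  64:12706  65:2318  66:1919  67:7095  68:8334  69:11820  70:3459  71:3918
  72:9570  73:11906  74:5639  75:6660  76:1296  77:10914  78:5755  79:14254
  80:12972  81:8396  82:1093  83:4771  84:13908  85:11514  86:13984  87:7125
  88:13748  89:6461  90:9215  91:248  92:14264  93:5248  94:11374  95:7776
  96:8312  97:5944  98:14059  99:6367  100:7497  101:6558  102:40  103:11983
  104:11912  105:12439  106:14164  107:11023  108:10180  109:12411  110:1488  111:14119
  112:2902  113:11072  114:3777  115:6993  116:7078  117:12889  118:9616  119:2103
Giant step factor: 10662^(-120) ≡ 3975 (mod 14293).
Scan 11884·3975^i mod 14293 for i = 0, 1, …:
  i=0: 11884   i=1: 535   i=2: 11261   i=3: 11092
  i=4: 11088   i=5: 9481   i=6: 10627   i=7: 6510
  i=8: 6920   i=9: 7268     …   i=92: 252
  i=93: 1190
Match at i=93, j=41: x = 93·120 + 41 = 11201.

11201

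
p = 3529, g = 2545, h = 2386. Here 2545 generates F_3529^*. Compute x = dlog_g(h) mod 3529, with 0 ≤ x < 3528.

40

Baby-step giant-step with m = ceil(sqrt(3528)) = 60.
Baby table (2545^j mod 3529 for j=0..59):
  0:1  1:2545  2:1310  3:2574  4:1006  5:1745  6:1543  7:2687
  8:2742  9:1557  10:3027  11:3437  12:2303  13:2995  14:3164  15:2731
  16:1794  17:2733  18:3355  19:1824  20:1445  21:307  22:1406  23:3393
  24:3251  25:1819  26:2836  27:815  28:2652  29:1892  30:1584  31:1162
  32:3517  33:1221  34:1925  35:873  36:2044  37:234  38:2658  39:3046
  40:2386  41:2490  42:2495  43:1104  44:596  45:2879  46:851  47:2518
  48:3175  49:2494  50:2088  51:2815  52:305  53:3374  54:773  55:1632
  56:3336  57:2875  58:1258  59:807
Giant step factor: 2545^(-60) ≡ 56 (mod 3529).
Scan 2386·56^i mod 3529 for i = 0, 1, …:
  i=0: 2386
Match at i=0, j=40: x = 0·60 + 40 = 40.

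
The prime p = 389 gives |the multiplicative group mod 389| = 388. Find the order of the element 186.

The order of 186 must divide p − 1 = 388 = 2^2 · 97.
Divisors: 1, 2, 4, 97, 194, 388.
Check each in increasing order: 186^1 ≡ 186;  186^2 ≡ 364;  186^4 ≡ 236;  186^97 ≡ 115;  186^194 ≡ 388;  186^388 ≡ 1.
Smallest exponent giving 1 is 388.

388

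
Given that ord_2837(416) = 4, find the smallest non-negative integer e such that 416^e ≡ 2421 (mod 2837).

3

Successive powers of 416 modulo 2837:
  416^0=1  416^1=416  416^2=2836  416^3=2421
So 416^3 ≡ 2421 (mod 2837), giving e = 3.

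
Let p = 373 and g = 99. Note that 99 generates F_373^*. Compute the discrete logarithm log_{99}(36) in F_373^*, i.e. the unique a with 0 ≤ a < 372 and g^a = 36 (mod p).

238

Baby-step giant-step with m = ceil(sqrt(372)) = 20.
Baby table (99^j mod 373 for j=0..19):
  0:1  1:99  2:103  3:126  4:165  5:296  6:210  7:275
  8:369  9:350  10:334  11:242  12:86  13:308  14:279  15:19
  16:16  17:92  18:156  19:151
Giant step factor: 99^(-20) ≡ 283 (mod 373).
Scan 36·283^i mod 373 for i = 0, 1, …:
  i=0: 36   i=1: 117   i=2: 287   i=3: 280
  i=4: 164   i=5: 160   i=6: 147   i=7: 198
  i=8: 84   i=9: 273   i=10: 48   i=11: 156
Match at i=11, j=18: a = 11·20 + 18 = 238.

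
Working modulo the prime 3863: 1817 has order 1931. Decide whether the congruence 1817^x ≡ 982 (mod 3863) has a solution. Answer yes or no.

yes

982 ∈ ⟨1817⟩ iff 982^1931 ≡ 1 (mod 3863), since |⟨1817⟩| = 1931.
982^1931 mod 3863 = 1.
Since 1 = 1, 982 lies in the subgroup.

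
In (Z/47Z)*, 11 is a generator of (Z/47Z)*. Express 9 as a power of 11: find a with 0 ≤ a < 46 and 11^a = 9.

32

Baby-step giant-step with m = ceil(sqrt(46)) = 7.
Baby table (11^j mod 47 for j=0..6):
  0:1  1:11  2:27  3:15  4:24  5:29  6:37
Giant step factor: 11^(-7) ≡ 44 (mod 47).
Scan 9·44^i mod 47 for i = 0, 1, …:
  i=0: 9   i=1: 20   i=2: 34   i=3: 39
  i=4: 24
Match at i=4, j=4: a = 4·7 + 4 = 32.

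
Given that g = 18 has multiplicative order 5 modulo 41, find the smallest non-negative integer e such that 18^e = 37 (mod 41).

2

Successive powers of 18 modulo 41:
  18^0=1  18^1=18  18^2=37
So 18^2 ≡ 37 (mod 41), giving e = 2.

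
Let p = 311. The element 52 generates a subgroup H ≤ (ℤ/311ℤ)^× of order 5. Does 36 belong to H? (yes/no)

yes

36 ∈ ⟨52⟩ iff 36^5 ≡ 1 (mod 311), since |⟨52⟩| = 5.
36^5 mod 311 = 1.
Since 1 = 1, 36 lies in the subgroup.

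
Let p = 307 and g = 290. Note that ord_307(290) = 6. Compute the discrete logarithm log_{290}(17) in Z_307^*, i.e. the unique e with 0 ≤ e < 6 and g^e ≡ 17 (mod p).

Successive powers of 290 modulo 307:
  290^0=1  290^1=290  290^2=289  290^3=306  290^4=17
So 290^4 ≡ 17 (mod 307), giving e = 4.

4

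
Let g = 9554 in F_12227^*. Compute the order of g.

12226

The order of 9554 must divide p − 1 = 12226 = 2 · 6113.
Divisors: 1, 2, 6113, 12226.
Check each in increasing order: 9554^1 ≡ 9554;  9554^2 ≡ 4361;  9554^6113 ≡ 12226;  9554^12226 ≡ 1.
Smallest exponent giving 1 is 12226.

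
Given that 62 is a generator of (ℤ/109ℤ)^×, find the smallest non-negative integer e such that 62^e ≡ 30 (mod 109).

103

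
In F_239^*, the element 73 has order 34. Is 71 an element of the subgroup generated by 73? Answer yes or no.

71 ∈ ⟨73⟩ iff 71^34 ≡ 1 (mod 239), since |⟨73⟩| = 34.
71^34 mod 239 = 1.
Since 1 = 1, 71 lies in the subgroup.

yes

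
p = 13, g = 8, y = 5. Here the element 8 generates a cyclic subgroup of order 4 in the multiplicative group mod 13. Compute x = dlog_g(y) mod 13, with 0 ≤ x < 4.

Successive powers of 8 modulo 13:
  8^0=1  8^1=8  8^2=12  8^3=5
So 8^3 ≡ 5 (mod 13), giving x = 3.

3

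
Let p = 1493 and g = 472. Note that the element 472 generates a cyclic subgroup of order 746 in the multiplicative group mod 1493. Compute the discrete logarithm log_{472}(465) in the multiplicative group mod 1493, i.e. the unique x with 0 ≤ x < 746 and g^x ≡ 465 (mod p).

Baby-step giant-step with m = ceil(sqrt(746)) = 28.
Baby table (472^j mod 1493 for j=0..27):
  0:1  1:472  2:327  3:565  4:926  5:1116  6:1216  7:640
  8:494  9:260  10:294  11:1412  12:586  13:387  14:518  15:1137
  16:677  17:42  18:415  19:297  20:1335  21:74  22:589  23:310
  24:6  25:1339  26:469  27:404
Giant step factor: 472^(-28) ≡ 908 (mod 1493).
Scan 465·908^i mod 1493 for i = 0, 1, …:
  i=0: 465   i=1: 1194   i=2: 234   i=3: 466
  i=4: 609   i=5: 562   i=6: 1183   i=7: 697
  i=8: 1337   i=9: 187     …   i=19: 1471
  i=20: 926
Match at i=20, j=4: x = 20·28 + 4 = 564.

564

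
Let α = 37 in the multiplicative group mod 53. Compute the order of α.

The order of 37 must divide p − 1 = 52 = 2^2 · 13.
Divisors: 1, 2, 4, 13, 26, 52.
Check each in increasing order: 37^1 ≡ 37;  37^2 ≡ 44;  37^4 ≡ 28;  37^13 ≡ 52;  37^26 ≡ 1.
Smallest exponent giving 1 is 26.

26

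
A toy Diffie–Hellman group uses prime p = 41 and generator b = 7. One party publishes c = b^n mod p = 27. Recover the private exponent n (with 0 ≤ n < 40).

35

Successive powers of 7 modulo 41:
  7^0=1  7^1=7  7^2=8  7^3=15  7^4=23  7^5=38
  7^6=20  7^7=17  7^8=37  7^9=13  7^10=9  7^11=22
  7^12=31  7^13=12  7^14=2  7^15=14  7^16=16  7^17=30
  7^18=5  7^19=35  7^20=40  7^21=34  7^22=33  7^23=26
  7^24=18  7^25=3  7^26=21  7^27=24  7^28=4  7^29=28
  7^30=32  7^31=19  7^32=10  7^33=29  7^34=39  7^35=27
So 7^35 ≡ 27 (mod 41), giving n = 35.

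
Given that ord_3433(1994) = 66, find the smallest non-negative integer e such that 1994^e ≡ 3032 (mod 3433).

48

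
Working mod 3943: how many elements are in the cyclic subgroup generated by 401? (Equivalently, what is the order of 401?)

3942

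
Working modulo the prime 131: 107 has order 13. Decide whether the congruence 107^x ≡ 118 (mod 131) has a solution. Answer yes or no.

no

118 ∈ ⟨107⟩ iff 118^13 ≡ 1 (mod 131), since |⟨107⟩| = 13.
118^13 mod 131 = 42.
Since 42 ≠ 1, 118 does not lie in the subgroup.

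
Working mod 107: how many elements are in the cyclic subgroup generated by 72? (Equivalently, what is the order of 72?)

The order of 72 must divide p − 1 = 106 = 2 · 53.
Divisors: 1, 2, 53, 106.
Check each in increasing order: 72^1 ≡ 72;  72^2 ≡ 48;  72^53 ≡ 106;  72^106 ≡ 1.
Smallest exponent giving 1 is 106.

106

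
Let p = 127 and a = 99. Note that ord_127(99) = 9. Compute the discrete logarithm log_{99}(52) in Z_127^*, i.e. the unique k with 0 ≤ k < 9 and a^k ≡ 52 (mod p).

7

Successive powers of 99 modulo 127:
  99^0=1  99^1=99  99^2=22  99^3=19  99^4=103  99^5=37
  99^6=107  99^7=52
So 99^7 ≡ 52 (mod 127), giving k = 7.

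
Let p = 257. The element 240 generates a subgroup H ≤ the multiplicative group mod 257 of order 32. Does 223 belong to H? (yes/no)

yes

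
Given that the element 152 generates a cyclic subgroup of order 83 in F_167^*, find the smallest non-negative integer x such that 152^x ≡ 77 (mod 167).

Baby-step giant-step with m = ceil(sqrt(83)) = 10.
Baby table (152^j mod 167 for j=0..9):
  0:1  1:152  2:58  3:132  4:24  5:141  6:56  7:162
  8:75  9:44
Giant step factor: 152^(-10) ≡ 21 (mod 167).
Scan 77·21^i mod 167 for i = 0, 1, …:
  i=0: 77   i=1: 114   i=2: 56
Match at i=2, j=6: x = 2·10 + 6 = 26.

26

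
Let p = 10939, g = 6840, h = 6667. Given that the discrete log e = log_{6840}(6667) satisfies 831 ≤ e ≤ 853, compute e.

844

Compute 6840^831 mod 10939 = 9515, then multiply by 6840 repeatedly:
  6840^831=9515  6840^832=6489  6840^833=5237  6840^834=6794  6840^835=2088
  6840^836=6525  6840^837=10819  6840^838=10564  6840^839=5665  6840^840=2662
  6840^841=5584  6840^842=6511  6840^843=2571  6840^844=6667
Found 6667 at exponent 844.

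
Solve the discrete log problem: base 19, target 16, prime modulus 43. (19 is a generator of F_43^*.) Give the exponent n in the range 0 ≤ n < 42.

Baby-step giant-step with m = ceil(sqrt(42)) = 7.
Baby table (19^j mod 43 for j=0..6):
  0:1  1:19  2:17  3:22  4:31  5:30  6:11
Giant step factor: 19^(-7) ≡ 7 (mod 43).
Scan 16·7^i mod 43 for i = 0, 1, …:
  i=0: 16   i=1: 26   i=2: 10   i=3: 27
  i=4: 17
Match at i=4, j=2: n = 4·7 + 2 = 30.

30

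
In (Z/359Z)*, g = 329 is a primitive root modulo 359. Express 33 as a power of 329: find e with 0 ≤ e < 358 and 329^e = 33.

Baby-step giant-step with m = ceil(sqrt(358)) = 19.
Baby table (329^j mod 359 for j=0..18):
  0:1  1:329  2:182  3:284  4:96  5:351  6:240  7:339
  8:241  9:309  10:64  11:234  12:160  13:226  14:41  15:206
  16:282  17:156  18:346
Giant step factor: 329^(-19) ≡ 139 (mod 359).
Scan 33·139^i mod 359 for i = 0, 1, …:
  i=0: 33   i=1: 279   i=2: 9   i=3: 174
  i=4: 133   i=5: 178   i=6: 330   i=7: 277
  i=8: 90   i=9: 304     …   i=13: 257
  i=14: 182
Match at i=14, j=2: e = 14·19 + 2 = 268.

268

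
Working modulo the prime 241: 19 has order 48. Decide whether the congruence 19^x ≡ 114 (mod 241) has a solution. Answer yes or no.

114 ∈ ⟨19⟩ iff 114^48 ≡ 1 (mod 241), since |⟨19⟩| = 48.
114^48 mod 241 = 87.
Since 87 ≠ 1, 114 does not lie in the subgroup.

no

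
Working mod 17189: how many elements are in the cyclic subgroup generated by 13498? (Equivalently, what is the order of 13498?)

17188

The order of 13498 must divide p − 1 = 17188 = 2^2 · 4297.
Divisors: 1, 2, 4, 4297, 8594, 17188.
Check each in increasing order: 13498^1 ≡ 13498;  13498^2 ≡ 9793;  13498^4 ≡ 5418;  13498^4297 ≡ 3041;  13498^8594 ≡ 17188;  13498^17188 ≡ 1.
Smallest exponent giving 1 is 17188.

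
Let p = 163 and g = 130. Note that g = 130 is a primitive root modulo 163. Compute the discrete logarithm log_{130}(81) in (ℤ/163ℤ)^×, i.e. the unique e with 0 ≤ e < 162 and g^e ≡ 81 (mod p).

Baby-step giant-step with m = ceil(sqrt(162)) = 13.
Baby table (130^j mod 163 for j=0..12):
  0:1  1:130  2:111  3:86  4:96  5:92  6:61  7:106
  8:88  9:30  10:151  11:70  12:135
Giant step factor: 130^(-13) ≡ 3 (mod 163).
Scan 81·3^i mod 163 for i = 0, 1, …:
  i=0: 81   i=1: 80   i=2: 77   i=3: 68
  i=4: 41   i=5: 123   i=6: 43   i=7: 129
  i=8: 61
Match at i=8, j=6: e = 8·13 + 6 = 110.

110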